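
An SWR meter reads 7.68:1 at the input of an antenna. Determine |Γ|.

|Γ| ≈ 0.77

|Γ| = (S − 1)/(S + 1) = (7.68 − 1)/(7.68 + 1) = 6.68/8.68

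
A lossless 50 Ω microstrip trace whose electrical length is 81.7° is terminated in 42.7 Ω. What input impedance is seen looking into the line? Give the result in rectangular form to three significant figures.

tan(βl) = tan(81.7°) = 6.85
Z_in = Z_0·(Z_L + jZ_0·tanβl)/(Z_0 + jZ_L·tanβl)
     = 50·(42.7 + j343)/(50 + j293)

Z_in ≈ 58.1 + j2.63 Ω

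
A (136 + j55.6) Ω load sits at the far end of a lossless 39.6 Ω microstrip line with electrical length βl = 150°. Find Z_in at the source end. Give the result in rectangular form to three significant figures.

Z_in ≈ 25.2 + j45.6 Ω

tan(βl) = tan(150°) = -0.577
Z_in = Z_0·(Z_L + jZ_0·tanβl)/(Z_0 + jZ_L·tanβl)
     = 39.6·(136 + j32.7)/(71.7 − j78.5)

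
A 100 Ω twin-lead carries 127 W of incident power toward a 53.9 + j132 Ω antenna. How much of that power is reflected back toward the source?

P_reflected ≈ 60.4 W

|Γ| = |(-46.1 + j132)/(153.9 + j132)| = 0.69
|Γ|² = 0.476
P_refl = |Γ|²·P_inc = 60.4 W, P_del = (1 − |Γ|²)·P_inc = 66.6 W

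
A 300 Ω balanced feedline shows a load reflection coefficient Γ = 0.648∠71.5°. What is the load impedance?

Z_L ≈ 173 + j366 Ω

Z_L = Z_0·(1 + Γ)/(1 − Γ) = 300·(1.21 + j0.615)/(0.794 − j0.615)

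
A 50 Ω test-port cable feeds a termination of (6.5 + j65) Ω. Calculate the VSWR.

Γ = (Z_L − Z_0)/(Z_L + Z_0) = (-43.5 + j65)/(56.5 + j65)
|Γ| = 78.2/86.1 = 0.908
VSWR = (1 + |Γ|)/(1 − |Γ|) = 1.91/0.0919

VSWR ≈ 20.8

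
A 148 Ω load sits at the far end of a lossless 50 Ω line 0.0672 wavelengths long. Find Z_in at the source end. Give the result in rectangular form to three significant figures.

Z_in ≈ 64.3 − j63 Ω

βl = 2π × 0.0672 = 24.2°
tan(βl) = tan(24.2°) = 0.449
Z_in = Z_0·(Z_L + jZ_0·tanβl)/(Z_0 + jZ_L·tanβl)
     = 50·(148 + j22.5)/(50 + j66.5)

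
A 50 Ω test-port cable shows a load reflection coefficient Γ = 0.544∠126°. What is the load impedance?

Z_L ≈ 18.2 + j22.7 Ω

Z_L = Z_0·(1 + Γ)/(1 − Γ) = 50·(0.68 + j0.44)/(1.32 − j0.44)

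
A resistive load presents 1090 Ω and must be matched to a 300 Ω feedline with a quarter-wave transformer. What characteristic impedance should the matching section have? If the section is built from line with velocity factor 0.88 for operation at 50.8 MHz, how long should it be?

Z_qwt ≈ 572 Ω; length ≈ 1.3 m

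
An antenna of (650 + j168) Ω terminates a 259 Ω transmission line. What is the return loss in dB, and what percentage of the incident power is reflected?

RL ≈ 6.74 dB; 21.2% of incident power reflected

Γ = (391 + j168)/(909 + j168), |Γ| = 0.46
RL = −20·log₁₀(0.46) = 6.74 dB
P_refl/P_inc = |Γ|² = 0.212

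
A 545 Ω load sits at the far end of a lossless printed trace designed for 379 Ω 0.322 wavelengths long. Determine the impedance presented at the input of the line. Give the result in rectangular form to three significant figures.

βl = 2π × 0.322 = 116°
tan(βl) = tan(116°) = -2.06
Z_in = Z_0·(Z_L + jZ_0·tanβl)/(Z_0 + jZ_L·tanβl)
     = 379·(545 − j780)/(379 − j1120)

Z_in ≈ 292 + j85.4 Ω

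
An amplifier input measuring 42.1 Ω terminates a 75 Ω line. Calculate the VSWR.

Γ = (42.1 − 75)/(42.1 + 75) = -0.281
VSWR = (1 + 0.281)/(1 − 0.281)

VSWR ≈ 1.78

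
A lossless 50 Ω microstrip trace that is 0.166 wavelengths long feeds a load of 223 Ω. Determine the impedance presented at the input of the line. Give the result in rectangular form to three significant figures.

Z_in ≈ 14.8 − j27.2 Ω

βl = 2π × 0.166 = 59.8°
tan(βl) = tan(59.8°) = 1.72
Z_in = Z_0·(Z_L + jZ_0·tanβl)/(Z_0 + jZ_L·tanβl)
     = 50·(223 + j85.8)/(50 + j383)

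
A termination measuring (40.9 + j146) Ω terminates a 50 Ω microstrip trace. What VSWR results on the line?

Γ = (Z_L − Z_0)/(Z_L + Z_0) = (-9.1 + j146)/(90.9 + j146)
|Γ| = 146/172 = 0.851
VSWR = (1 + |Γ|)/(1 − |Γ|) = 1.85/0.149

VSWR ≈ 12.4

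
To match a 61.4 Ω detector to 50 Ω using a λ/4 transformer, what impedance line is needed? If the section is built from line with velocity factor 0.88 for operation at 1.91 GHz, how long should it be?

Z_qwt ≈ 55.4 Ω; length ≈ 3.46 cm

Z_qwt = √(Z_0·R_L) = √(50 × 61.4) = √3070
λ = 0.88·c/f = 0.138 m, so l = λ/4 = 0.0346 m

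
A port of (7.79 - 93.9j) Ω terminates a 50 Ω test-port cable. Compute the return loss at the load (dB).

Γ = (-42.21 − j93.9)/(57.79 − j93.9), |Γ| = 0.934
RL = −20·log₁₀|Γ| = −20·log₁₀(0.934)

RL ≈ 0.596 dB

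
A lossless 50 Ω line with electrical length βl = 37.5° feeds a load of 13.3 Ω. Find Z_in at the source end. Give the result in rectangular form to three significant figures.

Z_in ≈ 20.3 + j34.2 Ω

tan(βl) = tan(37.5°) = 0.767
Z_in = Z_0·(Z_L + jZ_0·tanβl)/(Z_0 + jZ_L·tanβl)
     = 50·(13.3 + j38.4)/(50 + j10.2)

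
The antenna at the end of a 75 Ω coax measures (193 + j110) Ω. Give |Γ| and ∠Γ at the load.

Γ ≈ 0.557 ∠ 20.7°

Γ = (Z_L − Z_0)/(Z_L + Z_0) = (118 + j110)/(268 + j110)
|Γ| = 161/290 = 0.557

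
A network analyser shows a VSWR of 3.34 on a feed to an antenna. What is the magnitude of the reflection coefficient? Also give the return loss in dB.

|Γ| = (S − 1)/(S + 1) = (3.34 − 1)/(3.34 + 1) = 2.34/4.34
RL = −20·log₁₀|Γ| = −20·log₁₀(0.539)

|Γ| ≈ 0.539; return loss ≈ 5.37 dB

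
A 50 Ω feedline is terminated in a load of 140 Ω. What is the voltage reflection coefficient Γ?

Γ = 0.474

Γ = (Z_L − Z_0)/(Z_L + Z_0) = (140 − 50)/(140 + 50) = 90/190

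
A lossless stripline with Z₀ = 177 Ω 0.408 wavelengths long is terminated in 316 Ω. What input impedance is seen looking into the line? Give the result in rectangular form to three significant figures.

βl = 2π × 0.408 = 147°
tan(βl) = tan(147°) = -0.652
Z_in = Z_0·(Z_L + jZ_0·tanβl)/(Z_0 + jZ_L·tanβl)
     = 177·(316 − j115)/(177 − j206)

Z_in ≈ 191 + j107 Ω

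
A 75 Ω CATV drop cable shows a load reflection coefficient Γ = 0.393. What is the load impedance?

Z_L ≈ 172 Ω

Z_L = Z_0·(1 + Γ)/(1 − Γ) = 75·(1.39)/(0.607)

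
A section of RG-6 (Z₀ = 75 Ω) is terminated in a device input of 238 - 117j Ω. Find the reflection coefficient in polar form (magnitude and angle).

Γ = (Z_L − Z_0)/(Z_L + Z_0) = (163 − j117)/(313 − j117)
|Γ| = 201/334 = 0.6

Γ ≈ 0.6 ∠ -15.2°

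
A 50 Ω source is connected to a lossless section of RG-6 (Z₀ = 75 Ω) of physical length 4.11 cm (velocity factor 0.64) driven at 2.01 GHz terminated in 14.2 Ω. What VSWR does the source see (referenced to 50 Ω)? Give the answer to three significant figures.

VSWR ≈ 4.34

λ = v/f = 0.64·c / 2.01 GHz = 0.0955 m
βl = 2π·l/λ = 2π × 0.43 = 155°
tan(βl) = -0.469
Z_in = Z_0·(Z_L + jZ_0·tanβl)/(Z_0 + jZ_L·tanβl) = 17.2 − j33.6 Ω
Γ_s = (Z_in − Z_s)/(Z_in + Z_s) = (-32.8 − j33.6)/(67.2 − j33.6), |Γ_s| = 0.625
VSWR = (1 + |Γ_s|)/(1 − |Γ_s|)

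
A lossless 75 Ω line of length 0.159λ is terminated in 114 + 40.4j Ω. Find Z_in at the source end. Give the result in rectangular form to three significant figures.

Z_in ≈ 69.4 − j43.5 Ω

βl = 2π × 0.159 = 57.2°
tan(βl) = tan(57.2°) = 1.55
Z_in = Z_0·(Z_L + jZ_0·tanβl)/(Z_0 + jZ_L·tanβl)
     = 75·(114 + j157)/(12.2 + j177)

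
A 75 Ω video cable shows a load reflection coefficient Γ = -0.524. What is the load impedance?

Z_L = Z_0·(1 + Γ)/(1 − Γ) = 75·(0.476)/(1.52)

Z_L ≈ 23.4 Ω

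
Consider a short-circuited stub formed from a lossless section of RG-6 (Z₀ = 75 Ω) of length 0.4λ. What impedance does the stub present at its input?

βl = 2π × 0.4 = 144°
tan(βl) = -0.727
For a short-circuited stub, Z_in = jZ_0·tan(βl)

Z_in ≈ −j54.5 Ω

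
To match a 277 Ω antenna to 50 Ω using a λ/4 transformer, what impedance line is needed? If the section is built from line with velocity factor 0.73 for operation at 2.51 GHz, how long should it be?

Z_qwt ≈ 118 Ω; length ≈ 2.18 cm

Z_qwt = √(Z_0·R_L) = √(50 × 277) = √13850
λ = 0.73·c/f = 0.0873 m, so l = λ/4 = 0.0218 m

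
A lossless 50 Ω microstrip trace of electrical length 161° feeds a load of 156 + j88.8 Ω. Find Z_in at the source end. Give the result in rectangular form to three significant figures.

tan(βl) = tan(161°) = -0.344
Z_in = Z_0·(Z_L + jZ_0·tanβl)/(Z_0 + jZ_L·tanβl)
     = 50·(156 + j71.6)/(80.6 − j53.7)

Z_in ≈ 46.5 + j75.4 Ω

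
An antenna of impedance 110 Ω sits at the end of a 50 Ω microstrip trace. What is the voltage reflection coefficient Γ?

Γ = 0.375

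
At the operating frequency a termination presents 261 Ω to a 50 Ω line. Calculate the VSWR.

VSWR ≈ 5.22

For a purely resistive load, VSWR = R_L/Z_0 or Z_0/R_L (whichever > 1) = 261/50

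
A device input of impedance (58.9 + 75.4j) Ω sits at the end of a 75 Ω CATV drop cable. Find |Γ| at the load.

|Γ| ≈ 0.502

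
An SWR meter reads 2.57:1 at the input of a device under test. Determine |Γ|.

|Γ| = (S − 1)/(S + 1) = (2.57 − 1)/(2.57 + 1) = 1.57/3.57

|Γ| ≈ 0.44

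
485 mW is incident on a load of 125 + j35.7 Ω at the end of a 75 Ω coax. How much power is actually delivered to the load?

P_delivered ≈ 441 mW

|Γ| = |(50 + j35.7)/(200 + j35.7)| = 0.302
|Γ|² = 0.0914
P_refl = |Γ|²·P_inc = 44.4 mW, P_del = (1 − |Γ|²)·P_inc = 441 mW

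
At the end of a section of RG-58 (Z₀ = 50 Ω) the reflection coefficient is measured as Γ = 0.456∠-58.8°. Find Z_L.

Z_L ≈ 53.8 − j53 Ω

Z_L = Z_0·(1 + Γ)/(1 − Γ) = 50·(1.24 − j0.39)/(0.764 + j0.39)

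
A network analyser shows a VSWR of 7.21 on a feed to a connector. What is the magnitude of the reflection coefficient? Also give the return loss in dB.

|Γ| ≈ 0.756; return loss ≈ 2.43 dB

|Γ| = (S − 1)/(S + 1) = (7.21 − 1)/(7.21 + 1) = 6.21/8.21
RL = −20·log₁₀|Γ| = −20·log₁₀(0.756)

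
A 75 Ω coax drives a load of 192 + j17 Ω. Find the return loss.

Γ = (117 + j17)/(267 + j17), |Γ| = 0.442
RL = −20·log₁₀|Γ| = −20·log₁₀(0.442)

RL ≈ 7.09 dB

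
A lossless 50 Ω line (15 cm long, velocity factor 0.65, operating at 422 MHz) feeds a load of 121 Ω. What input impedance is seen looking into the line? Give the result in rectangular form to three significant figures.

λ = v/f = 0.65·c / 422 MHz = 0.462 m
βl = 2π·l/λ = 2π × 0.325 = 117°
tan(βl) = tan(117°) = -1.97
Z_in = Z_0·(Z_L + jZ_0·tanβl)/(Z_0 + jZ_L·tanβl)
     = 50·(121 − j98.7)/(50 − j239)

Z_in ≈ 24.9 + j20.1 Ω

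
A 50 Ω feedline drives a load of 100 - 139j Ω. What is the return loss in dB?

RL ≈ 2.83 dB

Γ = (50 − j139)/(150 − j139), |Γ| = 0.722
RL = −20·log₁₀|Γ| = −20·log₁₀(0.722)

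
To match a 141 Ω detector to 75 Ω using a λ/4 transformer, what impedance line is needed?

Z_qwt = √(Z_0·R_L) = √(75 × 141) = √10580

Z_qwt ≈ 103 Ω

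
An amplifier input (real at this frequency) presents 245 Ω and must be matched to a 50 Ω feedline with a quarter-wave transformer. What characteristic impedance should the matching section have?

Z_qwt ≈ 111 Ω

Z_qwt = √(Z_0·R_L) = √(50 × 245) = √12250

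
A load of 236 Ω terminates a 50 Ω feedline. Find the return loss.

RL ≈ 3.74 dB

Γ = (236 − 50)/(236 + 50) = 0.65
RL = −20·log₁₀|Γ| = −20·log₁₀(0.65)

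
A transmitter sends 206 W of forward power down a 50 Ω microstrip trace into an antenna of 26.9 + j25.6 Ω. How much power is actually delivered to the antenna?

P_delivered ≈ 169 W

|Γ| = |(-23.1 + j25.6)/(76.9 + j25.6)| = 0.425
|Γ|² = 0.181
P_refl = |Γ|²·P_inc = 37.3 W, P_del = (1 − |Γ|²)·P_inc = 169 W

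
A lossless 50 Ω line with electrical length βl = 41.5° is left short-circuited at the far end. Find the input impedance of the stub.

tan(βl) = 0.885
For a short-circuited stub, Z_in = jZ_0·tan(βl)

Z_in ≈ +j44.2 Ω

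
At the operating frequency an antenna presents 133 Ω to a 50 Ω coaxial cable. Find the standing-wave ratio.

VSWR ≈ 2.66

Γ = (133 − 50)/(133 + 50) = 0.454
VSWR = (1 + 0.454)/(1 − 0.454)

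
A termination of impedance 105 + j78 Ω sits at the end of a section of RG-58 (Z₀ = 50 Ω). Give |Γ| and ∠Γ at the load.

Γ = (Z_L − Z_0)/(Z_L + Z_0) = (55 + j78)/(155 + j78)
|Γ| = 95.4/174 = 0.55

Γ ≈ 0.55 ∠ 28.1°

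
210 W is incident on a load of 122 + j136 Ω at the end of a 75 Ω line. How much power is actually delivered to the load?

|Γ| = |(47 + j136)/(197 + j136)| = 0.601
|Γ|² = 0.361
P_refl = |Γ|²·P_inc = 75.9 W, P_del = (1 − |Γ|²)·P_inc = 134 W

P_delivered ≈ 134 W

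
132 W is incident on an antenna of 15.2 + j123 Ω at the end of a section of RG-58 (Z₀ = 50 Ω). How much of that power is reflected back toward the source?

P_reflected ≈ 111 W

|Γ| = |(-34.8 + j123)/(65.2 + j123)| = 0.918
|Γ|² = 0.843
P_refl = |Γ|²·P_inc = 111 W, P_del = (1 − |Γ|²)·P_inc = 20.7 W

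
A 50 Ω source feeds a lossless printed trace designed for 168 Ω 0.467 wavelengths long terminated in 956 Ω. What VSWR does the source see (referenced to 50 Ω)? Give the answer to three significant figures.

VSWR ≈ 18.4

βl = 2π × 0.467 = 168°
tan(βl) = -0.21
Z_in = Z_0·(Z_L + jZ_0·tanβl)/(Z_0 + jZ_L·tanβl) = 410 + j456 Ω
Γ_s = (Z_in − Z_s)/(Z_in + Z_s) = (360 + j456)/(460 + j456), |Γ_s| = 0.897
VSWR = (1 + |Γ_s|)/(1 − |Γ_s|)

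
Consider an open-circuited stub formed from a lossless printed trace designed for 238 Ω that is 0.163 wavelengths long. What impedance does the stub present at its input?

βl = 2π × 0.163 = 58.7°
tan(βl) = 1.64
For an open-circuited stub, Z_in = −jZ_0·cot(βl) = −jZ_0/tan(βl)

Z_in ≈ −j145 Ω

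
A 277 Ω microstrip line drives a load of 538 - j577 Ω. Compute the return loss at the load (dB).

RL ≈ 3.96 dB

Γ = (261 − j577)/(815 − j577), |Γ| = 0.634
RL = −20·log₁₀|Γ| = −20·log₁₀(0.634)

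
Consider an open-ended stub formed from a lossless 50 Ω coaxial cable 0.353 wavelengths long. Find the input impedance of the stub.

Z_in ≈ +j37.8 Ω

βl = 2π × 0.353 = 127°
tan(βl) = -1.32
For an open-ended stub, Z_in = −jZ_0·cot(βl) = −jZ_0/tan(βl)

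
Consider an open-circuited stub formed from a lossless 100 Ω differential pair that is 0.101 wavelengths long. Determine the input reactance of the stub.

βl = 2π × 0.101 = 36.4°
tan(βl) = 0.736
For an open-circuited stub, Z_in = −jZ_0·cot(βl) = −jZ_0/tan(βl)

X_in ≈ -136 Ω (capacitive)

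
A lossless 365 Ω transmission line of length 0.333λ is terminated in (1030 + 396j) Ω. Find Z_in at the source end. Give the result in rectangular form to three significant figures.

βl = 2π × 0.333 = 120°
tan(βl) = tan(120°) = -1.74
Z_in = Z_0·(Z_L + jZ_0·tanβl)/(Z_0 + jZ_L·tanβl)
     = 365·(1030 − j239)/(1050 − j1790)

Z_in ≈ 128 + j135 Ω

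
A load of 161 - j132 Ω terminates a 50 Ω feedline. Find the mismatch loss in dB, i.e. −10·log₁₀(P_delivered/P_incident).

mismatch loss ≈ 2.84 dB

Γ = (111 − j132)/(211 − j132), |Γ| = 0.693
|Γ|² = 0.48, so P_del/P_inc = 1 − |Γ|² = 0.52
ML = −10·log₁₀(1 − |Γ|²)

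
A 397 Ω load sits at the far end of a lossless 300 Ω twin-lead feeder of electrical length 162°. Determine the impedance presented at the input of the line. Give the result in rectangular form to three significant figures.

Z_in ≈ 370 + j61.8 Ω

tan(βl) = tan(162°) = -0.325
Z_in = Z_0·(Z_L + jZ_0·tanβl)/(Z_0 + jZ_L·tanβl)
     = 300·(397 − j97.5)/(300 − j129)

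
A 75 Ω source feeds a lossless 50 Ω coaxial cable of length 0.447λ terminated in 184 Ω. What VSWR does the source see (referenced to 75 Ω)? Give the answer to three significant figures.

VSWR ≈ 2.81

βl = 2π × 0.447 = 161°
tan(βl) = -0.346
Z_in = Z_0·(Z_L + jZ_0·tanβl)/(Z_0 + jZ_L·tanβl) = 78.6 + j82.8 Ω
Γ_s = (Z_in − Z_s)/(Z_in + Z_s) = (3.62 + j82.8)/(154 + j82.8), |Γ_s| = 0.475
VSWR = (1 + |Γ_s|)/(1 − |Γ_s|)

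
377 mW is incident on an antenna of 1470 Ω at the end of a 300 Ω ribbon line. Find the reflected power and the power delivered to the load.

P_reflected ≈ 165 mW; P_delivered ≈ 212 mW

Γ = (1470 − 300)/(1470 + 300) = 0.661
|Γ|² = 0.437
P_refl = |Γ|²·P_inc = 165 mW, P_del = (1 − |Γ|²)·P_inc = 212 mW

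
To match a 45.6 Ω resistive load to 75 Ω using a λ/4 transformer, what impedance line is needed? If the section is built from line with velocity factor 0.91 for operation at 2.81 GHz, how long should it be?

Z_qwt = √(Z_0·R_L) = √(75 × 45.6) = √3420
λ = 0.91·c/f = 0.0972 m, so l = λ/4 = 0.0243 m

Z_qwt ≈ 58.5 Ω; length ≈ 2.43 cm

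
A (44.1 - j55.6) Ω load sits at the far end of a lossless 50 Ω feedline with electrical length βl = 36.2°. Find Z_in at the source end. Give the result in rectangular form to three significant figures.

tan(βl) = tan(36.2°) = 0.732
Z_in = Z_0·(Z_L + jZ_0·tanβl)/(Z_0 + jZ_L·tanβl)
     = 50·(44.1 − j19)/(90.7 + j32.3)

Z_in ≈ 18.3 − j17 Ω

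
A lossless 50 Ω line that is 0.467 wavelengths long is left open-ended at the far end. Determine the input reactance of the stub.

βl = 2π × 0.467 = 168°
tan(βl) = -0.21
For an open-ended stub, Z_in = −jZ_0·cot(βl) = −jZ_0/tan(βl)

X_in ≈ 238 Ω (inductive)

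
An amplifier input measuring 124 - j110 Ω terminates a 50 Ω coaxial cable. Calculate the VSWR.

VSWR ≈ 4.62

Γ = (Z_L − Z_0)/(Z_L + Z_0) = (74 − j110)/(174 − j110)
|Γ| = 133/206 = 0.644
VSWR = (1 + |Γ|)/(1 − |Γ|) = 1.64/0.356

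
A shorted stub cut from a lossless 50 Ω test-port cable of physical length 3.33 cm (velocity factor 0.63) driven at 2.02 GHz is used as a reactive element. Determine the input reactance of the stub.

λ = v/f = 0.63·c / 2.02 GHz = 0.0936 m
βl = 2π·l/λ = 2π × 0.356 = 128°
tan(βl) = -1.27
For a shorted stub, Z_in = jZ_0·tan(βl)

X_in ≈ -63.7 Ω (capacitive)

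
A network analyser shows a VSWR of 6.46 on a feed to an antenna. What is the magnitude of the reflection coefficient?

|Γ| ≈ 0.732

|Γ| = (S − 1)/(S + 1) = (6.46 − 1)/(6.46 + 1) = 5.46/7.46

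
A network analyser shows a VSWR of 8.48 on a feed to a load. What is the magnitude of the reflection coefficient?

|Γ| ≈ 0.789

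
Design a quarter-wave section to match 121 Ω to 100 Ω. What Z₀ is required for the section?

Z_qwt = √(Z_0·R_L) = √(100 × 121) = √12100

Z_qwt ≈ 110 Ω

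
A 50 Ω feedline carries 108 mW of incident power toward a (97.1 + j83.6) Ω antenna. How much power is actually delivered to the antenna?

|Γ| = |(47.1 + j83.6)/(147.1 + j83.6)| = 0.567
|Γ|² = 0.322
P_refl = |Γ|²·P_inc = 34.7 mW, P_del = (1 − |Γ|²)·P_inc = 73.3 mW

P_delivered ≈ 73.3 mW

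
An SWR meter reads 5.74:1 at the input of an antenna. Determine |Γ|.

|Γ| ≈ 0.703

|Γ| = (S − 1)/(S + 1) = (5.74 − 1)/(5.74 + 1) = 4.74/6.74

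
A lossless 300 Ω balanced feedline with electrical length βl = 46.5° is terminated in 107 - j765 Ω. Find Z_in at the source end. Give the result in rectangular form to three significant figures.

Z_in ≈ 16.4 − j123 Ω

tan(βl) = tan(46.5°) = 1.05
Z_in = Z_0·(Z_L + jZ_0·tanβl)/(Z_0 + jZ_L·tanβl)
     = 300·(107 − j449)/(1110 + j113)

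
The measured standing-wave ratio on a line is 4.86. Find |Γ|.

|Γ| = (S − 1)/(S + 1) = (4.86 − 1)/(4.86 + 1) = 3.86/5.86

|Γ| ≈ 0.659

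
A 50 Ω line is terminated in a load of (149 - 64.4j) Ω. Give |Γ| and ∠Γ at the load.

Γ ≈ 0.565 ∠ -15.1°

Γ = (Z_L − Z_0)/(Z_L + Z_0) = (99 − j64.4)/(199 − j64.4)
|Γ| = 118/209 = 0.565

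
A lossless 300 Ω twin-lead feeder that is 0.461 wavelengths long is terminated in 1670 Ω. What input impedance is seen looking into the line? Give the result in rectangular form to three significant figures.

βl = 2π × 0.461 = 166°
tan(βl) = tan(166°) = -0.25
Z_in = Z_0·(Z_L + jZ_0·tanβl)/(Z_0 + jZ_L·tanβl)
     = 300·(1670 − j75)/(300 − j418)

Z_in ≈ 604 + j766 Ω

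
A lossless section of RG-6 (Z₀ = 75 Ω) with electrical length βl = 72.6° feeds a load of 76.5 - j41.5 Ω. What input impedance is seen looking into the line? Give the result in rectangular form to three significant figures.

Z_in ≈ 46.9 + j16.3 Ω

tan(βl) = tan(72.6°) = 3.19
Z_in = Z_0·(Z_L + jZ_0·tanβl)/(Z_0 + jZ_L·tanβl)
     = 75·(76.5 + j198)/(207 + j244)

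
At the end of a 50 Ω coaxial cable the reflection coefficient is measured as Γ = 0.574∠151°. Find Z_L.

Z_L ≈ 14.4 + j11.9 Ω

Z_L = Z_0·(1 + Γ)/(1 − Γ) = 50·(0.498 + j0.278)/(1.5 − j0.278)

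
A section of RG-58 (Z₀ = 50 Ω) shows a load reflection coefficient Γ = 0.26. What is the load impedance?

Z_L ≈ 85.1 Ω

Z_L = Z_0·(1 + Γ)/(1 − Γ) = 50·(1.26)/(0.74)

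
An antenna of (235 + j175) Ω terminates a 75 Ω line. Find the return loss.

Γ = (160 + j175)/(310 + j175), |Γ| = 0.666
RL = −20·log₁₀|Γ| = −20·log₁₀(0.666)

RL ≈ 3.53 dB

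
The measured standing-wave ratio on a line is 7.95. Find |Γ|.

|Γ| = (S − 1)/(S + 1) = (7.95 − 1)/(7.95 + 1) = 6.95/8.95

|Γ| ≈ 0.777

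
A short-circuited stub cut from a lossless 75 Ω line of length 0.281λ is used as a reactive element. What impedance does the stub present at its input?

βl = 2π × 0.281 = 101°
tan(βl) = -5.07
For a short-circuited stub, Z_in = jZ_0·tan(βl)

Z_in ≈ −j380 Ω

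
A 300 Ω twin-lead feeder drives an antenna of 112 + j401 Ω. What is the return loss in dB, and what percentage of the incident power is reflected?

Γ = (-188 + j401)/(412 + j401), |Γ| = 0.77
RL = −20·log₁₀(0.77) = 2.27 dB
P_refl/P_inc = |Γ|² = 0.593

RL ≈ 2.27 dB; 59.3% of incident power reflected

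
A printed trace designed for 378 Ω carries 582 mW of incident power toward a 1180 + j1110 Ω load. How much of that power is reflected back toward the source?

|Γ| = |(802 + j1110)/(1558 + j1110)| = 0.716
|Γ|² = 0.512
P_refl = |Γ|²·P_inc = 298 mW, P_del = (1 − |Γ|²)·P_inc = 284 mW

P_reflected ≈ 298 mW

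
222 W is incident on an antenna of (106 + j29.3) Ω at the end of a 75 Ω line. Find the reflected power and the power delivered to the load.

P_reflected ≈ 12 W; P_delivered ≈ 210 W

|Γ| = |(31 + j29.3)/(181 + j29.3)| = 0.233
|Γ|² = 0.0541
P_refl = |Γ|²·P_inc = 12 W, P_del = (1 − |Γ|²)·P_inc = 210 W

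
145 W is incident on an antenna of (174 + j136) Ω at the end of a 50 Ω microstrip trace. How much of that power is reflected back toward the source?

P_reflected ≈ 71.5 W

|Γ| = |(124 + j136)/(224 + j136)| = 0.702
|Γ|² = 0.493
P_refl = |Γ|²·P_inc = 71.5 W, P_del = (1 − |Γ|²)·P_inc = 73.5 W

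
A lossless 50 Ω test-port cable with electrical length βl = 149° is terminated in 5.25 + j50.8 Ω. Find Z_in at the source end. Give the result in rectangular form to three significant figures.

tan(βl) = tan(149°) = -0.601
Z_in = Z_0·(Z_L + jZ_0·tanβl)/(Z_0 + jZ_L·tanβl)
     = 50·(5.25 + j20.8)/(80.5 − j3.15)

Z_in ≈ 2.75 + j13 Ω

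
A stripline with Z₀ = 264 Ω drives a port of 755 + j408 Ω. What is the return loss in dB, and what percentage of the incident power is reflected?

Γ = (491 + j408)/(1019 + j408), |Γ| = 0.582
RL = −20·log₁₀(0.582) = 4.71 dB
P_refl/P_inc = |Γ|² = 0.338

RL ≈ 4.71 dB; 33.8% of incident power reflected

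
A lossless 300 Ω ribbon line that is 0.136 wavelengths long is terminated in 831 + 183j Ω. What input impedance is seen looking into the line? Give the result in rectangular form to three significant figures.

Z_in ≈ 189 − j243 Ω

βl = 2π × 0.136 = 49°
tan(βl) = tan(49°) = 1.15
Z_in = Z_0·(Z_L + jZ_0·tanβl)/(Z_0 + jZ_L·tanβl)
     = 300·(831 + j528)/(89.8 + j955)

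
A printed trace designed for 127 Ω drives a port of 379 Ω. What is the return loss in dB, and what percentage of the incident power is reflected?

Γ = (379 − 127)/(379 + 127) = 0.498
RL = −20·log₁₀(0.498) = 6.05 dB
P_refl/P_inc = |Γ|² = 0.248

RL ≈ 6.05 dB; 24.8% of incident power reflected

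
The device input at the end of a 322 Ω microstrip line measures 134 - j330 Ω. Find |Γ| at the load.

|Γ| ≈ 0.675

Γ = (Z_L − Z_0)/(Z_L + Z_0) = (-188 − j330)/(456 − j330)
|Γ| = 380/563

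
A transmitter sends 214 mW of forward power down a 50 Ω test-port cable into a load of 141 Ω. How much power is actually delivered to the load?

P_delivered ≈ 165 mW

Γ = (141 − 50)/(141 + 50) = 0.476
|Γ|² = 0.227
P_refl = |Γ|²·P_inc = 48.6 mW, P_del = (1 − |Γ|²)·P_inc = 165 mW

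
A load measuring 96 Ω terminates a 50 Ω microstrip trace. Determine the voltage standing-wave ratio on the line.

VSWR ≈ 1.92

For a purely resistive load, VSWR = R_L/Z_0 or Z_0/R_L (whichever > 1) = 96/50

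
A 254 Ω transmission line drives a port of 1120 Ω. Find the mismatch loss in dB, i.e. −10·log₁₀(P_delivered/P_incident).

mismatch loss ≈ 2.2 dB

Γ = (1120 − 254)/(1120 + 254) = 0.63
|Γ|² = 0.397, so P_del/P_inc = 1 − |Γ|² = 0.603
ML = −10·log₁₀(1 − |Γ|²)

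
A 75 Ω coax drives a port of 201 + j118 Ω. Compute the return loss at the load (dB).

RL ≈ 4.81 dB

Γ = (126 + j118)/(276 + j118), |Γ| = 0.575
RL = −20·log₁₀|Γ| = −20·log₁₀(0.575)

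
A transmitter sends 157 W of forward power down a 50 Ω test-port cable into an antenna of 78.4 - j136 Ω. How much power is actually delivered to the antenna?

|Γ| = |(28.4 − j136)/(128.4 − j136)| = 0.743
|Γ|² = 0.552
P_refl = |Γ|²·P_inc = 86.6 W, P_del = (1 − |Γ|²)·P_inc = 70.4 W

P_delivered ≈ 70.4 W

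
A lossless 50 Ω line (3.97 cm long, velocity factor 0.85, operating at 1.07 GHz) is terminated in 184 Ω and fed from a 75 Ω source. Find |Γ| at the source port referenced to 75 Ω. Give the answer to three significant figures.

λ = v/f = 0.85·c / 1.07 GHz = 0.238 m
βl = 2π·l/λ = 2π × 0.167 = 60°
tan(βl) = 1.73
Z_in = Z_0·(Z_L + jZ_0·tanβl)/(Z_0 + jZ_L·tanβl) = 17.7 − j26.1 Ω
Γ_s = (Z_in − Z_s)/(Z_in + Z_s) = (-57.3 − j26.1)/(92.7 − j26.1), |Γ_s| = 0.654

|Γ| ≈ 0.654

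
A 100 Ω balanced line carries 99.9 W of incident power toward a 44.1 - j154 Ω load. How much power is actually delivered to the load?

P_delivered ≈ 39.6 W

|Γ| = |(-55.9 − j154)/(144.1 − j154)| = 0.777
|Γ|² = 0.603
P_refl = |Γ|²·P_inc = 60.3 W, P_del = (1 − |Γ|²)·P_inc = 39.6 W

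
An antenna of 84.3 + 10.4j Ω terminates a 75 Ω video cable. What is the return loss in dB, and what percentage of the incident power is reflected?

RL ≈ 21.2 dB; 0.764% of incident power reflected

Γ = (9.3 + j10.4)/(159.3 + j10.4), |Γ| = 0.0874
RL = −20·log₁₀(0.0874) = 21.2 dB
P_refl/P_inc = |Γ|² = 0.00764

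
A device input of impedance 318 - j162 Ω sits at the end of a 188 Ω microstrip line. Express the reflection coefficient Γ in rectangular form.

Γ = (Z_L − Z_0)/(Z_L + Z_0) = (130 − j162)/(506 − j162)

Γ ≈ 0.326 − j0.216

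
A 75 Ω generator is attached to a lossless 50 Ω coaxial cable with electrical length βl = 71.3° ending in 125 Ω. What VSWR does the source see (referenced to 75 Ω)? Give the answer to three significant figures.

VSWR ≈ 3.56

tan(βl) = 2.95
Z_in = Z_0·(Z_L + jZ_0·tanβl)/(Z_0 + jZ_L·tanβl) = 21.9 − j14 Ω
Γ_s = (Z_in − Z_s)/(Z_in + Z_s) = (-53.1 − j14)/(96.9 − j14), |Γ_s| = 0.561
VSWR = (1 + |Γ_s|)/(1 − |Γ_s|)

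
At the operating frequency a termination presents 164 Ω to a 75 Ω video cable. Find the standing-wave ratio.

VSWR ≈ 2.19

Γ = (164 − 75)/(164 + 75) = 0.372
VSWR = (1 + 0.372)/(1 − 0.372)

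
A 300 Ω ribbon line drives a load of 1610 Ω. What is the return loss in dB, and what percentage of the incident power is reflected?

RL ≈ 3.28 dB; 47% of incident power reflected

Γ = (1610 − 300)/(1610 + 300) = 0.686
RL = −20·log₁₀(0.686) = 3.28 dB
P_refl/P_inc = |Γ|² = 0.47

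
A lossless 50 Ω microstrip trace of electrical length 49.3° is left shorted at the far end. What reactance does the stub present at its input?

X_in ≈ 58.1 Ω (inductive)

tan(βl) = 1.16
For a shorted stub, Z_in = jZ_0·tan(βl)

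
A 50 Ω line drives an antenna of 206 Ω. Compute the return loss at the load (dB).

Γ = (206 − 50)/(206 + 50) = 0.609
RL = −20·log₁₀|Γ| = −20·log₁₀(0.609)

RL ≈ 4.3 dB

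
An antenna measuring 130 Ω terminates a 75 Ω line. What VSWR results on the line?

Γ = (130 − 75)/(130 + 75) = 0.268
VSWR = (1 + 0.268)/(1 − 0.268)

VSWR ≈ 1.73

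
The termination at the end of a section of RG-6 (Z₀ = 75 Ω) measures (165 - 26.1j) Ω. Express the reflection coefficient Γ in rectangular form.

Γ = (Z_L − Z_0)/(Z_L + Z_0) = (90 − j26.1)/(240 − j26.1)

Γ ≈ 0.382 − j0.0672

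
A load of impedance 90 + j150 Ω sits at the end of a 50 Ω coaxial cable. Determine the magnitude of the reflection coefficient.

|Γ| ≈ 0.757

Γ = (Z_L − Z_0)/(Z_L + Z_0) = (40 + j150)/(140 + j150)
|Γ| = 155/205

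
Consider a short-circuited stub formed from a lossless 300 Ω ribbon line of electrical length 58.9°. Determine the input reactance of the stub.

X_in ≈ 497 Ω (inductive)

tan(βl) = 1.66
For a short-circuited stub, Z_in = jZ_0·tan(βl)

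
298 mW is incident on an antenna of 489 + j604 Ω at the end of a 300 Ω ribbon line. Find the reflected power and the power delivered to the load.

|Γ| = |(189 + j604)/(789 + j604)| = 0.637
|Γ|² = 0.406
P_refl = |Γ|²·P_inc = 121 mW, P_del = (1 − |Γ|²)·P_inc = 177 mW

P_reflected ≈ 121 mW; P_delivered ≈ 177 mW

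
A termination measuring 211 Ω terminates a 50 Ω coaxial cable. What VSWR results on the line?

VSWR ≈ 4.22

Γ = (211 − 50)/(211 + 50) = 0.617
VSWR = (1 + 0.617)/(1 − 0.617)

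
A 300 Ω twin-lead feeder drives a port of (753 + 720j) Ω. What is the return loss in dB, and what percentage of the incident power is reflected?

RL ≈ 3.52 dB; 44.5% of incident power reflected

Γ = (453 + j720)/(1053 + j720), |Γ| = 0.667
RL = −20·log₁₀(0.667) = 3.52 dB
P_refl/P_inc = |Γ|² = 0.445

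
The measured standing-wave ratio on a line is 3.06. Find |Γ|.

|Γ| ≈ 0.507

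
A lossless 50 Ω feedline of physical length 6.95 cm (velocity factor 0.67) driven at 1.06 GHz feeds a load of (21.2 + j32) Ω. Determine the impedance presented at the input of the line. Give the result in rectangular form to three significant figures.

Z_in ≈ 15 − j9.66 Ω

λ = v/f = 0.67·c / 1.06 GHz = 0.19 m
βl = 2π·l/λ = 2π × 0.367 = 132°
tan(βl) = tan(132°) = -1.11
Z_in = Z_0·(Z_L + jZ_0·tanβl)/(Z_0 + jZ_L·tanβl)
     = 50·(21.2 − j23.6)/(85.6 − j23.6)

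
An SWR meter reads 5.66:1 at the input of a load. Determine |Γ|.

|Γ| ≈ 0.7

|Γ| = (S − 1)/(S + 1) = (5.66 − 1)/(5.66 + 1) = 4.66/6.66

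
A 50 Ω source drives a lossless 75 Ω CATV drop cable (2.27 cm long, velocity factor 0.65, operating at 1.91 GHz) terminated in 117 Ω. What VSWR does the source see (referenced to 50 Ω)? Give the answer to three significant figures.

λ = v/f = 0.65·c / 1.91 GHz = 0.102 m
βl = 2π·l/λ = 2π × 0.222 = 80°
tan(βl) = 5.7
Z_in = Z_0·(Z_L + jZ_0·tanβl)/(Z_0 + jZ_L·tanβl) = 48.9 − j7.66 Ω
Γ_s = (Z_in − Z_s)/(Z_in + Z_s) = (-1.06 − j7.66)/(98.9 − j7.66), |Γ_s| = 0.0779
VSWR = (1 + |Γ_s|)/(1 − |Γ_s|)

VSWR ≈ 1.17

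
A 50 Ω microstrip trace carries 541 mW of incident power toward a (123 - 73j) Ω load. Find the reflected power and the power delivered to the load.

|Γ| = |(73 − j73)/(173 − j73)| = 0.55
|Γ|² = 0.302
P_refl = |Γ|²·P_inc = 164 mW, P_del = (1 − |Γ|²)·P_inc = 377 mW

P_reflected ≈ 164 mW; P_delivered ≈ 377 mW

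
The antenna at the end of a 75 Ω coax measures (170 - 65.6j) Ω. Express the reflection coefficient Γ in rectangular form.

Γ = (Z_L − Z_0)/(Z_L + Z_0) = (95 − j65.6)/(245 − j65.6)

Γ ≈ 0.429 − j0.153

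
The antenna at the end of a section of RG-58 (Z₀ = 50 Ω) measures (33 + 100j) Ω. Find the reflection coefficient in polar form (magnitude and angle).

Γ = (Z_L − Z_0)/(Z_L + Z_0) = (-17 + j100)/(83 + j100)
|Γ| = 101/130 = 0.781

Γ ≈ 0.781 ∠ 49.3°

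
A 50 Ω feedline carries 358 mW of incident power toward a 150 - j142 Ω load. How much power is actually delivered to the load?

|Γ| = |(100 − j142)/(200 − j142)| = 0.708
|Γ|² = 0.501
P_refl = |Γ|²·P_inc = 179 mW, P_del = (1 − |Γ|²)·P_inc = 179 mW

P_delivered ≈ 179 mW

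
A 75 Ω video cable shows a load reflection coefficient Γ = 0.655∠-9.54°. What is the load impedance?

Z_L = Z_0·(1 + Γ)/(1 − Γ) = 75·(1.65 − j0.109)/(0.354 + j0.109)

Z_L ≈ 312 − j119 Ω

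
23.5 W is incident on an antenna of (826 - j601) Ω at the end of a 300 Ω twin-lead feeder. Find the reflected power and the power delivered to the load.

P_reflected ≈ 9.2 W; P_delivered ≈ 14.3 W

|Γ| = |(526 − j601)/(1126 − j601)| = 0.626
|Γ|² = 0.392
P_refl = |Γ|²·P_inc = 9.2 W, P_del = (1 − |Γ|²)·P_inc = 14.3 W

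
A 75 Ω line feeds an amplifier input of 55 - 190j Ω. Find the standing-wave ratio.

VSWR ≈ 10.8

Γ = (Z_L − Z_0)/(Z_L + Z_0) = (-20 − j190)/(130 − j190)
|Γ| = 191/230 = 0.83
VSWR = (1 + |Γ|)/(1 − |Γ|) = 1.83/0.17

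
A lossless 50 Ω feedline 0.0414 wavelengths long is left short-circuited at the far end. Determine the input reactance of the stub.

βl = 2π × 0.0414 = 14.9°
tan(βl) = 0.266
For a short-circuited stub, Z_in = jZ_0·tan(βl)

X_in ≈ 13.3 Ω (inductive)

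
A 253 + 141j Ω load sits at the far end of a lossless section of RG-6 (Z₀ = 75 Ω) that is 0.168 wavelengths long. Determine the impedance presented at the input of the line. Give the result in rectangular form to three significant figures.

βl = 2π × 0.168 = 60.5°
tan(βl) = tan(60.5°) = 1.77
Z_in = Z_0·(Z_L + jZ_0·tanβl)/(Z_0 + jZ_L·tanβl)
     = 75·(253 + j273)/(-174 + j447)

Z_in ≈ 25.5 − j52.4 Ω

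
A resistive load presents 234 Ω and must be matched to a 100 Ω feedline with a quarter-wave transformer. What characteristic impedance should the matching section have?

Z_qwt ≈ 153 Ω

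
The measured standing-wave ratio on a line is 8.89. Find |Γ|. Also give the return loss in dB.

|Γ| ≈ 0.798; return loss ≈ 1.96 dB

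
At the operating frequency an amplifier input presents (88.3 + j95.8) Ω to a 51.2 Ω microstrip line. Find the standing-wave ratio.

VSWR ≈ 4.09

Γ = (Z_L − Z_0)/(Z_L + Z_0) = (37.1 + j95.8)/(139.5 + j95.8)
|Γ| = 103/169 = 0.607
VSWR = (1 + |Γ|)/(1 − |Γ|) = 1.61/0.393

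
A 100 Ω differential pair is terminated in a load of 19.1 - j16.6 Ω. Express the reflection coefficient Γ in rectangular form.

Γ = (Z_L − Z_0)/(Z_L + Z_0) = (-80.9 − j16.6)/(119.1 − j16.6)

Γ ≈ -0.647 − j0.23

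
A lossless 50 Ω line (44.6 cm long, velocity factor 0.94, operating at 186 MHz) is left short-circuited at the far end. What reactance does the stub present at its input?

X_in ≈ -176 Ω (capacitive)

λ = v/f = 0.94·c / 186 MHz = 1.52 m
βl = 2π·l/λ = 2π × 0.294 = 106°
tan(βl) = -3.51
For a short-circuited stub, Z_in = jZ_0·tan(βl)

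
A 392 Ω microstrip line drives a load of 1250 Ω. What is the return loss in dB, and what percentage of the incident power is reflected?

Γ = (1250 − 392)/(1250 + 392) = 0.523
RL = −20·log₁₀(0.523) = 5.64 dB
P_refl/P_inc = |Γ|² = 0.273

RL ≈ 5.64 dB; 27.3% of incident power reflected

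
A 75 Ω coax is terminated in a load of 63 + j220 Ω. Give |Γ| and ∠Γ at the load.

Γ ≈ 0.848 ∠ 35.2°

Γ = (Z_L − Z_0)/(Z_L + Z_0) = (-12 + j220)/(138 + j220)
|Γ| = 220/260 = 0.848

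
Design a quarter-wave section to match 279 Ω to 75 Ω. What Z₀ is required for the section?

Z_qwt ≈ 145 Ω

Z_qwt = √(Z_0·R_L) = √(75 × 279) = √20920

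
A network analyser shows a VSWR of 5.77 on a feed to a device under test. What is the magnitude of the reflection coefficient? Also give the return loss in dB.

|Γ| = (S − 1)/(S + 1) = (5.77 − 1)/(5.77 + 1) = 4.77/6.77
RL = −20·log₁₀|Γ| = −20·log₁₀(0.705)

|Γ| ≈ 0.705; return loss ≈ 3.04 dB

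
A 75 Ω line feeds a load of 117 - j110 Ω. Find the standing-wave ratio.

VSWR ≈ 3.27

Γ = (Z_L − Z_0)/(Z_L + Z_0) = (42 − j110)/(192 − j110)
|Γ| = 118/221 = 0.532
VSWR = (1 + |Γ|)/(1 − |Γ|) = 1.53/0.468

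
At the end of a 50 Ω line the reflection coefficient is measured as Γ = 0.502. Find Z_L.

Z_L ≈ 151 Ω

Z_L = Z_0·(1 + Γ)/(1 − Γ) = 50·(1.5)/(0.498)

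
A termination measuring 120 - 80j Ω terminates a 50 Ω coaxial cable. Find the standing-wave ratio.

Γ = (Z_L − Z_0)/(Z_L + Z_0) = (70 − j80)/(170 − j80)
|Γ| = 106/188 = 0.566
VSWR = (1 + |Γ|)/(1 − |Γ|) = 1.57/0.434

VSWR ≈ 3.61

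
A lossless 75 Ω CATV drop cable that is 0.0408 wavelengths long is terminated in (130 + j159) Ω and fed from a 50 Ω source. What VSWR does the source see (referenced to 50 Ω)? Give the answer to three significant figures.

VSWR ≈ 7.03

βl = 2π × 0.0408 = 14.7°
tan(βl) = 0.262
Z_in = Z_0·(Z_L + jZ_0·tanβl)/(Z_0 + jZ_L·tanβl) = 344 + j50.3 Ω
Γ_s = (Z_in − Z_s)/(Z_in + Z_s) = (294 + j50.3)/(394 + j50.3), |Γ_s| = 0.751
VSWR = (1 + |Γ_s|)/(1 − |Γ_s|)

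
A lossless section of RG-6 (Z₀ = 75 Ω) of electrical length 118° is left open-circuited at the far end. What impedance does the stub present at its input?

tan(βl) = -1.88
For an open-circuited stub, Z_in = −jZ_0·cot(βl) = −jZ_0/tan(βl)

Z_in ≈ +j39.9 Ω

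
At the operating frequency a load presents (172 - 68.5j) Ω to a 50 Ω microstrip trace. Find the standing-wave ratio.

VSWR ≈ 4.03

Γ = (Z_L − Z_0)/(Z_L + Z_0) = (122 − j68.5)/(222 − j68.5)
|Γ| = 140/232 = 0.602
VSWR = (1 + |Γ|)/(1 − |Γ|) = 1.6/0.398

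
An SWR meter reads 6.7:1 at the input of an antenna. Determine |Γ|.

|Γ| ≈ 0.74

|Γ| = (S − 1)/(S + 1) = (6.7 − 1)/(6.7 + 1) = 5.7/7.7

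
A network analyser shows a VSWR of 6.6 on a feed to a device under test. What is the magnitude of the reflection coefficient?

|Γ| ≈ 0.737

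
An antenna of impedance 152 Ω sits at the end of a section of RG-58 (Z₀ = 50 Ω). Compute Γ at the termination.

Γ = (Z_L − Z_0)/(Z_L + Z_0) = (152 − 50)/(152 + 50) = 102/202

Γ = 0.505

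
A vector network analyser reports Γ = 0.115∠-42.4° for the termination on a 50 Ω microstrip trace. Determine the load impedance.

Z_L ≈ 58.5 − j9.19 Ω

Z_L = Z_0·(1 + Γ)/(1 − Γ) = 50·(1.08 − j0.0775)/(0.915 + j0.0775)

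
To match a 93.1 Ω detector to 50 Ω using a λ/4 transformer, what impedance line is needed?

Z_qwt = √(Z_0·R_L) = √(50 × 93.1) = √4655

Z_qwt ≈ 68.2 Ω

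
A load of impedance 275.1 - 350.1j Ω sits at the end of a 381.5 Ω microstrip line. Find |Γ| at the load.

|Γ| ≈ 0.492

Γ = (Z_L − Z_0)/(Z_L + Z_0) = (-106.4 − j350.1)/(656.6 − j350.1)
|Γ| = 366/744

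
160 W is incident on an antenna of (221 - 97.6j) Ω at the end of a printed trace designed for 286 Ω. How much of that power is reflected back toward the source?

P_reflected ≈ 8.25 W

|Γ| = |(-65 − j97.6)/(507 − j97.6)| = 0.227
|Γ|² = 0.0516
P_refl = |Γ|²·P_inc = 8.25 W, P_del = (1 − |Γ|²)·P_inc = 152 W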